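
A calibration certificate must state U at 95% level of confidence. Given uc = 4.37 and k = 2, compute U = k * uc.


U = k * uc
U = 2 * 4.37
U = 8.7400

8.7400


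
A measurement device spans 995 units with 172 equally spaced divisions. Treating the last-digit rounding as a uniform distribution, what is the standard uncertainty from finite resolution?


resolution = range / divisions
resolution = 995 / 172 = 5.7848837
u_res = resolution / (2*sqrt(3))
u_res = 5.7848837 / 3.4641016
u_res = 1.6700

1.6700


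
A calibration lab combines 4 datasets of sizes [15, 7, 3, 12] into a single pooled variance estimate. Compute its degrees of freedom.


nu = sum_i (n_i - 1)
nu = ((15 - 1) + (7 - 1) + (3 - 1) + (12 - 1))
nu = 14 + 6 + 2 + 11
nu = 33

33


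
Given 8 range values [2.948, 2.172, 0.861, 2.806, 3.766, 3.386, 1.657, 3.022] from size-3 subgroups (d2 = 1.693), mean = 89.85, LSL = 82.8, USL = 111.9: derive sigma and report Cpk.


R_bar = (2.948 + 2.172 + 0.861 + 2.806 + 3.766 + 3.386 + 1.657 + 3.022) / 8 = 2.57725
sigma = R_bar / d2 = 2.57725 / 1.693 = 1.5222977
Cp = (USL - LSL)/(6*sigma) = (111.9 - 82.8)/(6*1.5222977) = 3.1860
Cpu = (111.9 - 89.85)/(3*1.5222977) = 4.8282
Cpl = (89.85 - 82.8)/(3*1.5222977) = 1.5437
Cpk = min(Cpu, Cpl) = 1.5437

1.5437


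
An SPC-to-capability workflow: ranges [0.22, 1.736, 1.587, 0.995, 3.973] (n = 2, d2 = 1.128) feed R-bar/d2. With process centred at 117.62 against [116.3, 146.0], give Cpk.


R_bar = (0.22 + 1.736 + 1.587 + 0.995 + 3.973) / 5 = 1.7022
sigma = R_bar / d2 = 1.7022 / 1.128 = 1.5090426
Cp = (USL - LSL)/(6*sigma) = (146.0 - 116.3)/(6*1.5090426) = 3.2802
Cpu = (146.0 - 117.62)/(3*1.5090426) = 6.2689
Cpl = (117.62 - 116.3)/(3*1.5090426) = 0.2916
Cpk = min(Cpu, Cpl) = 0.2916

0.2916


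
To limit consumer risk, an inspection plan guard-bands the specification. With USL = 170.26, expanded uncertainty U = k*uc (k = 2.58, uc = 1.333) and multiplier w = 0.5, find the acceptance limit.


U = k * uc = 2.58 * 1.333 = 3.43914
guard band g = w * U = 0.5 * 3.43914 = 1.71957
AL = USL - g = 170.26 - 1.71957
AL = 168.5404

168.5404


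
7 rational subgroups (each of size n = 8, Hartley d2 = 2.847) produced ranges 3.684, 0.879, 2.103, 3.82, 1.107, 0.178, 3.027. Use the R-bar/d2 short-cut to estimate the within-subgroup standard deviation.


R_bar = (3.684 + 0.879 + 2.103 + 3.82 + 1.107 + 0.178 + 3.027) / 7
R_bar = 14.798 / 7 = 2.114
sigma_hat = R_bar / d2 = 2.114 / 2.847 = 0.7425

0.7425


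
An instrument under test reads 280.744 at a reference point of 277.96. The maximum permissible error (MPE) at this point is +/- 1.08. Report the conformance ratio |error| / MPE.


e = indication - reference = 280.744 - 277.96 = 2.7840
|e| = 2.7840
ratio = |e| / MPE = 2.7840 / 1.08
ratio = 2.5778

2.5778


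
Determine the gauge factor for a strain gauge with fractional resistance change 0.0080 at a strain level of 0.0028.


GF = (dR/R) / epsilon
= 0.0080 / 0.0028
= 2.8571

2.8571


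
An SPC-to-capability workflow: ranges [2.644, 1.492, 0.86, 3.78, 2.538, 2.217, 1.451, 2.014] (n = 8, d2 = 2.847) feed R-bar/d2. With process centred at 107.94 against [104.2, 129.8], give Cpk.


R_bar = (2.644 + 1.492 + 0.86 + 3.78 + 2.538 + 2.217 + 1.451 + 2.014) / 8 = 2.1245
sigma = R_bar / d2 = 2.1245 / 2.847 = 0.7462241
Cp = (USL - LSL)/(6*sigma) = (129.8 - 104.2)/(6*0.7462241) = 5.7177
Cpu = (129.8 - 107.94)/(3*0.7462241) = 9.7647
Cpl = (107.94 - 104.2)/(3*0.7462241) = 1.6706
Cpk = min(Cpu, Cpl) = 1.6706

1.6706


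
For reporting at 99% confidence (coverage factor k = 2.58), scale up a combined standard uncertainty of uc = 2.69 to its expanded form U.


U = k * uc
U = 2.58 * 2.69
U = 6.9402

6.9402


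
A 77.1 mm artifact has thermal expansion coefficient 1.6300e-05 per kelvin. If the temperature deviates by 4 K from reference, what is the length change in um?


dL = L * alpha * dT
= 77.1 * 1.6300e-05 * 4
= 0.0050269 mm
dL_um = 0.0050269 * 1000 = 5.0269 um

5.0269


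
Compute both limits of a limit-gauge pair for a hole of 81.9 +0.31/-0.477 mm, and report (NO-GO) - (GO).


GO = nominal - lower_tol (smallest hole = maximum material condition)
GO = 81.9 - 0.477 = 81.423
NO-GO = nominal + upper_tol (largest hole = least material condition)
NO-GO = 81.9 + 0.31 = 82.21
spread = NO-GO - GO = 82.21 - 81.423 = 0.7870

0.7870


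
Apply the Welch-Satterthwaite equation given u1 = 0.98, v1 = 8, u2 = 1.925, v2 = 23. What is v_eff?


uc = sqrt(u1^2 + u2^2) = sqrt(0.98^2 + 1.925^2) = 2.1600984
v_eff = uc^4 / (u1^4/v1 + u2^4/v2)
= 2.1600984^4 / (0.98^4/8 + 1.925^4/23)
= 21.77179 / 0.71232457
v_eff = 30.5644

30.5644


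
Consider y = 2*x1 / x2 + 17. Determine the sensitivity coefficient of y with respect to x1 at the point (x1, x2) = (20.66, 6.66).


y = 2*x1 / x2 + 17
dy/dx1 = 2/x2
Evaluate at x2 = 6.66: c1 = 2 / 6.66
c1 = 0.3003

0.3003


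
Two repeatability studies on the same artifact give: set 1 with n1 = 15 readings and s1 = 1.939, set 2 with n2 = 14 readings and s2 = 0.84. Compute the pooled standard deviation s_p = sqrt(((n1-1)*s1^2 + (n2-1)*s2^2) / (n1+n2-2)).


s_p = sqrt(((n1-1)*s1^2 + (n2-1)*s2^2) / (n1+n2-2))
numerator = (15-1)*1.939^2 + (14-1)*0.84^2 = 52.636094 + 9.1728 = 61.808894
denominator = 15 + 14 - 2 = 27
s_p^2 = 61.808894 / 27 = 2.2892183
s_p = sqrt(2.2892183) = 1.5130

1.5130


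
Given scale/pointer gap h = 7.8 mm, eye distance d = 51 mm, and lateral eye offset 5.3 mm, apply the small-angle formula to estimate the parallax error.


error = h * offset / d
= 7.8 * 5.3 / 51
= 0.8106

0.8106


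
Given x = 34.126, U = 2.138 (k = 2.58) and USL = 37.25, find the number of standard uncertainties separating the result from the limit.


u = U / k = 2.138 / 2.58 = 0.82868217
margin = |USL - x| = |37.25 - 34.126| = 3.124
z = margin / u = 3.124 / 0.82868217
z = 3.7698

3.7698


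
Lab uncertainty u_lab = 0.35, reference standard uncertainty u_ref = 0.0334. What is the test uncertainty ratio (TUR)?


TUR = u_lab / u_ref
= 0.35 / 0.0334
= 10.4790

10.4790


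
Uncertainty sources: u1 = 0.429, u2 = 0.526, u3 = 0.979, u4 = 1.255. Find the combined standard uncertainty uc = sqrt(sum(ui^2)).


uc = sqrt(0.429^2 + 0.526^2 + 0.979^2 + 1.255^2)
uc = sqrt(2.994183)
uc = 1.7304

1.7304


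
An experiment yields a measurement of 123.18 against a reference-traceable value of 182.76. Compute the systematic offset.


Systematic error = measured - true
= 123.18 - 182.76
= -59.5800

-59.5800


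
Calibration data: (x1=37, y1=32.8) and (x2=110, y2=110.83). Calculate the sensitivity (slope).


slope = (y2 - y1) / (x2 - x1)
= (110.83 - 32.8) / (110 - 37)
= 78.0300 / 73
= 1.0689

1.0689


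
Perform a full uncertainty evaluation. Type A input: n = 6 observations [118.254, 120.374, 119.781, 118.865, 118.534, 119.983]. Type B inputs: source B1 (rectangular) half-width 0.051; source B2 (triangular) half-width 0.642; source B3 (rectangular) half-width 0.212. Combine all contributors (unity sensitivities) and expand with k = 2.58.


mean = (118.254 + 120.374 + 119.781 + 118.865 + 118.534 + 119.983) / 6 = 119.2985
s = sqrt(sum((x - mean)^2)/(n-1)) = 0.86271774
u_A = s / sqrt(n) = 0.86271774 / sqrt(6) = 0.35220304
u_B1 = 0.051 / sqrt(3) = 0.029444864
u_B2 = 0.642 / sqrt(6) = 0.2620954
u_B3 = 0.212 / sqrt(3) = 0.12239826
uc = sqrt(0.35220304^2 + 0.029444864^2 + 0.2620954^2 + 0.12239826^2) = 0.45671579
U = k * uc = 2.58 * 0.45671579
U = 1.1783

1.1783


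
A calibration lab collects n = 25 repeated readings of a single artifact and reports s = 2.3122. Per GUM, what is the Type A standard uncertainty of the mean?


u_A = s / sqrt(n)
u_A = 2.3122 / sqrt(25)
u_A = 2.3122 / 5
u_A = 0.4624

0.4624


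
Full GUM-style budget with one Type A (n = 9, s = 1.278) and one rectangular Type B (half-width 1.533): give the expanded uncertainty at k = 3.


u_A = s / sqrt(n) = 1.278 / sqrt(9) = 0.426
u_B = half_width / sqrt(3) = 1.533 / sqrt(3) = 0.88507796
uc = sqrt(u_A^2 + u_B^2) = sqrt(0.426^2 + 0.88507796^2) = 0.98226218
U = k * uc = 3 * 0.98226218
U = 2.9468

2.9468


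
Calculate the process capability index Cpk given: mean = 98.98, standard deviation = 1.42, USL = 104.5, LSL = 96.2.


Cpu = (USL - mean) / (3*sigma) = (104.5 - 98.98) / (3*1.42) = 1.2958
Cpl = (mean - LSL) / (3*sigma) = (98.98 - 96.2) / (3*1.42) = 0.6526
Cpk = min(Cpu, Cpl) = 0.6526

0.6526


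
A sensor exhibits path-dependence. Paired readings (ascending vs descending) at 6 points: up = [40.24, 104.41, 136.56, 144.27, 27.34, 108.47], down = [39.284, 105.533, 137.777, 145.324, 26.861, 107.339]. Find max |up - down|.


|40.24 - 39.284| = 0.9560
|104.41 - 105.533| = 1.1230
|136.56 - 137.777| = 1.2170
|144.27 - 145.324| = 1.0540
|27.34 - 26.861| = 0.4790
|108.47 - 107.339| = 1.1310
hysteresis = max(diffs) = 1.2170

1.2170


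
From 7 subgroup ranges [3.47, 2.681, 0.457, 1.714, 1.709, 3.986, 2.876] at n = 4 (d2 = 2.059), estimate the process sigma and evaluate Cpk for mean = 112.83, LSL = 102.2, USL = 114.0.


R_bar = (3.47 + 2.681 + 0.457 + 1.714 + 1.709 + 3.986 + 2.876) / 7 = 2.4132857
sigma = R_bar / d2 = 2.4132857 / 2.059 = 1.1720669
Cp = (USL - LSL)/(6*sigma) = (114.0 - 102.2)/(6*1.1720669) = 1.6779
Cpu = (114.0 - 112.83)/(3*1.1720669) = 0.3327
Cpl = (112.83 - 102.2)/(3*1.1720669) = 3.0231
Cpk = min(Cpu, Cpl) = 0.3327

0.3327


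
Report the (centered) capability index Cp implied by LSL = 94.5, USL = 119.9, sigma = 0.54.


Cp = (USL - LSL) / (6 * sigma)
= (119.9 - 94.5) / (6 * 0.54)
= 25.4000 / 3.2400
= 7.8395

7.8395


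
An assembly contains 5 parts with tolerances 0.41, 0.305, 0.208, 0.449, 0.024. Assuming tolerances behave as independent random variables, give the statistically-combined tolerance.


RSS = sqrt(0.41^2 + 0.305^2 + 0.208^2 + 0.449^2 + 0.024^2)
= sqrt(0.506566)
= 0.7117

0.7117


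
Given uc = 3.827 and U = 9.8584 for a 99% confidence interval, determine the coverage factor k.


k = U / uc
k = 9.8584 / 3.827
k = 2.576

2.576


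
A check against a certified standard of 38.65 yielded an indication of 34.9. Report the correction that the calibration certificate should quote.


Correction = standard - reading
= 38.65 - 34.9
= 3.7500

3.7500


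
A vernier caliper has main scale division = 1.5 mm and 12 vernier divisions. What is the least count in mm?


LC = MSD / n_div
= 1.5 / 12
= 0.1250

0.1250


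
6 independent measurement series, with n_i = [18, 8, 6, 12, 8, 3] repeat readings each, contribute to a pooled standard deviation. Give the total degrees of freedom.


nu = sum_i (n_i - 1)
nu = ((18 - 1) + (8 - 1) + (6 - 1) + (12 - 1) + (8 - 1) + (3 - 1))
nu = 17 + 7 + 5 + 11 + 7 + 2
nu = 49

49


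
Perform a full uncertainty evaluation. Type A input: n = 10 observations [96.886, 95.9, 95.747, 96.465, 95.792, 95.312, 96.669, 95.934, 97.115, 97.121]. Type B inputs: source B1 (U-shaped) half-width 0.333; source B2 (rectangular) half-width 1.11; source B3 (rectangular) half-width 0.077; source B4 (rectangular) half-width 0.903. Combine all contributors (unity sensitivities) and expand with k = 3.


mean = (96.886 + 95.9 + 95.747 + 96.465 + 95.792 + 95.312 + 96.669 + 95.934 + 97.115 + 97.121) / 10 = 96.2941
s = sqrt(sum((x - mean)^2)/(n-1)) = 0.63932889
u_A = s / sqrt(n) = 0.63932889 / sqrt(10) = 0.20217355
u_B1 = 0.333 / sqrt(2) = 0.23546656
u_B2 = 1.11 / sqrt(3) = 0.6408588
u_B3 = 0.077 / sqrt(3) = 0.044455971
u_B4 = 0.903 / sqrt(3) = 0.52134729
uc = sqrt(0.20217355^2 + 0.23546656^2 + 0.6408588^2 + 0.044455971^2 + 0.52134729^2) = 0.88362774
U = k * uc = 3 * 0.88362774
U = 2.6509

2.6509


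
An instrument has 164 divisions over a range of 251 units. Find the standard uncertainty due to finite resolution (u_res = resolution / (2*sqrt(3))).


resolution = range / divisions
resolution = 251 / 164 = 1.5304878
u_res = resolution / (2*sqrt(3))
u_res = 1.5304878 / 3.4641016
u_res = 0.4418

0.4418


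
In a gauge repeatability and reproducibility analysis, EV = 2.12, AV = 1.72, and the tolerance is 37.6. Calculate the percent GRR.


GRR = sqrt(EV^2 + AV^2) = sqrt(2.12^2 + 1.72^2) = 2.7299817
%GRR = GRR / tol * 100 = 2.7299817 / 37.6 * 100
%GRR = 7.2606

7.2606


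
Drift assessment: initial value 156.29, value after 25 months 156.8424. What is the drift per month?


rate = (v2 - v1) / months
= (156.8424 - 156.29) / 25
= 0.5524 / 25
= 0.0221

0.0221


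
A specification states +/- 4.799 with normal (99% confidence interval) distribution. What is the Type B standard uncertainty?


u_B = half_width / 2.576
u_B = 4.799 / 2.576
u_B = 1.8630

1.8630


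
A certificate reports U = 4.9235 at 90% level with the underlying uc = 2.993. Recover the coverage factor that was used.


k = U / uc
k = 4.9235 / 2.993
k = 1.645

1.645


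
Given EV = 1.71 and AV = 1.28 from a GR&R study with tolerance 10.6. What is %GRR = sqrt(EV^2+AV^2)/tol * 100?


GRR = sqrt(EV^2 + AV^2) = sqrt(1.71^2 + 1.28^2) = 2.1360009
%GRR = GRR / tol * 100 = 2.1360009 / 10.6 * 100
%GRR = 20.1510

20.1510


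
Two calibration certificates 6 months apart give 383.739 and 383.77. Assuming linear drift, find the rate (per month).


rate = (v2 - v1) / months
= (383.77 - 383.739) / 6
= 0.0310 / 6
= 0.0052

0.0052


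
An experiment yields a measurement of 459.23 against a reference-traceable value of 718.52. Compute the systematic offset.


Systematic error = measured - true
= 459.23 - 718.52
= -259.2900

-259.2900


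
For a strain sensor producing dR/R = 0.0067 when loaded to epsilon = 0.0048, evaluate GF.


GF = (dR/R) / epsilon
= 0.0067 / 0.0048
= 1.3958

1.3958


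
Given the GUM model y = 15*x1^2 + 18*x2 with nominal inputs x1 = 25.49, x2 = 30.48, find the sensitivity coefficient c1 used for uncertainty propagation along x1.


y = 15*x1^2 + 18*x2
dy/dx1 = 2*15*x1
Evaluate at x1 = 25.49: c1 = 30 * 25.49
c1 = 764.7000

764.7000


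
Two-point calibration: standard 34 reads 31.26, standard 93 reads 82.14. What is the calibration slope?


slope = (y2 - y1) / (x2 - x1)
= (82.14 - 31.26) / (93 - 34)
= 50.8800 / 59
= 0.8624

0.8624


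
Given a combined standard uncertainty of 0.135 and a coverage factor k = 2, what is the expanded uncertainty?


U = k * uc
U = 2 * 0.135
U = 0.2700

0.2700


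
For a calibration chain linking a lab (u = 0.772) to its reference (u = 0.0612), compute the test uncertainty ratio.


TUR = u_lab / u_ref
= 0.772 / 0.0612
= 12.6144

12.6144


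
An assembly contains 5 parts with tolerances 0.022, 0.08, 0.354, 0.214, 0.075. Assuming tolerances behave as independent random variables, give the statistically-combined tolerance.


RSS = sqrt(0.022^2 + 0.08^2 + 0.354^2 + 0.214^2 + 0.075^2)
= sqrt(0.183621)
= 0.4285

0.4285


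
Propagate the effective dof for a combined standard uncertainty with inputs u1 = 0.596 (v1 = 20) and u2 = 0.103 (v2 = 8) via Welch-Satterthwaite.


uc = sqrt(u1^2 + u2^2) = sqrt(0.596^2 + 0.103^2) = 0.60483469
v_eff = uc^4 / (u1^4/v1 + u2^4/v2)
= 0.60483469^4 / (0.596^4/20 + 0.103^4/8)
= 0.13382793 / 0.0063229892
v_eff = 21.1653

21.1653


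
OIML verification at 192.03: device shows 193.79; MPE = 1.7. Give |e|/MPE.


e = indication - reference = 193.79 - 192.03 = 1.7600
|e| = 1.7600
ratio = |e| / MPE = 1.7600 / 1.7
ratio = 1.0353

1.0353


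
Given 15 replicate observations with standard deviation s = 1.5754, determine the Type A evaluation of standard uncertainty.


u_A = s / sqrt(n)
u_A = 1.5754 / sqrt(15)
u_A = 1.5754 / 3.8729833
u_A = 0.4068

0.4068


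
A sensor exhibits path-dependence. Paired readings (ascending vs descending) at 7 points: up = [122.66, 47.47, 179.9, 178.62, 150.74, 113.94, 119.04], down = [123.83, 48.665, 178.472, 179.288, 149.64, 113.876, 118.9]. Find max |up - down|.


|122.66 - 123.83| = 1.1700
|47.47 - 48.665| = 1.1950
|179.9 - 178.472| = 1.4280
|178.62 - 179.288| = 0.6680
|150.74 - 149.64| = 1.1000
|113.94 - 113.876| = 0.0640
|119.04 - 118.9| = 0.1400
hysteresis = max(diffs) = 1.4280

1.4280


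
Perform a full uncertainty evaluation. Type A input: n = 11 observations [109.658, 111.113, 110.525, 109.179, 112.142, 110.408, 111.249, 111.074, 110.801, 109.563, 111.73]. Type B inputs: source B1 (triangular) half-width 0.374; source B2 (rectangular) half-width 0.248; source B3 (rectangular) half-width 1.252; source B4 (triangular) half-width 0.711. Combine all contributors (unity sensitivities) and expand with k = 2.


mean = (109.658 + 111.113 + 110.525 + 109.179 + 112.142 + 110.408 + 111.249 + 111.074 + 110.801 + 109.563 + 111.73) / 11 = 110.6765455
s = sqrt(sum((x - mean)^2)/(n-1)) = 0.92542545
u_A = s / sqrt(n) = 0.92542545 / sqrt(11) = 0.27902627
u_B1 = 0.374 / sqrt(6) = 0.15268486
u_B2 = 0.248 / sqrt(3) = 0.14318287
u_B3 = 1.252 / sqrt(3) = 0.72284254
u_B4 = 0.711 / sqrt(6) = 0.29026453
uc = sqrt(0.27902627^2 + 0.15268486^2 + 0.14318287^2 + 0.72284254^2 + 0.29026453^2) = 0.85347788
U = k * uc = 2 * 0.85347788
U = 1.7070

1.7070


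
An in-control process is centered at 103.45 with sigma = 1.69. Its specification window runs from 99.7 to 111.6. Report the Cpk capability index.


Cpu = (USL - mean) / (3*sigma) = (111.6 - 103.45) / (3*1.69) = 1.6075
Cpl = (mean - LSL) / (3*sigma) = (103.45 - 99.7) / (3*1.69) = 0.7396
Cpk = min(Cpu, Cpl) = 0.7396

0.7396


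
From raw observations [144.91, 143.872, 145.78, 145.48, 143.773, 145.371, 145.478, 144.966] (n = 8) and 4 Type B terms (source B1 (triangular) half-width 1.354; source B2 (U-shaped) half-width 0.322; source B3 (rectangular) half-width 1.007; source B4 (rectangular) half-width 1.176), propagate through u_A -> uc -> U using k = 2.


mean = (144.91 + 143.872 + 145.78 + 145.48 + 143.773 + 145.371 + 145.478 + 144.966) / 8 = 144.95375
s = sqrt(sum((x - mean)^2)/(n-1)) = 0.75356121
u_A = s / sqrt(n) = 0.75356121 / sqrt(8) = 0.26642412
u_B1 = 1.354 / sqrt(6) = 0.55276819
u_B2 = 0.322 / sqrt(2) = 0.22768838
u_B3 = 1.007 / sqrt(3) = 0.58139172
u_B4 = 1.176 / sqrt(3) = 0.67896392
uc = sqrt(0.26642412^2 + 0.55276819^2 + 0.22768838^2 + 0.58139172^2 + 0.67896392^2) = 1.107874
U = k * uc = 2 * 1.107874
U = 2.2157

2.2157


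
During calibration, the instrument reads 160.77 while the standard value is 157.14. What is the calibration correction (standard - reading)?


Correction = standard - reading
= 157.14 - 160.77
= -3.6300

-3.6300


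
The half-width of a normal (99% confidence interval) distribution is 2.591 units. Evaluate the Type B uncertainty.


u_B = half_width / 2.576
u_B = 2.591 / 2.576
u_B = 1.0058

1.0058


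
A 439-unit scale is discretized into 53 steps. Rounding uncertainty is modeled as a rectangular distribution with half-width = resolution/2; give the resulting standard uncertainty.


resolution = range / divisions
resolution = 439 / 53 = 8.2830189
u_res = resolution / (2*sqrt(3))
u_res = 8.2830189 / 3.4641016
u_res = 2.3911

2.3911


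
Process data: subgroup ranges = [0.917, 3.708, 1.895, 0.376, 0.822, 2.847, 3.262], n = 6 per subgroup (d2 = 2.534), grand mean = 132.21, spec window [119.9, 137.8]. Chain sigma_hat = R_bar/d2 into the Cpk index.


R_bar = (0.917 + 3.708 + 1.895 + 0.376 + 0.822 + 2.847 + 3.262) / 7 = 1.9752857
sigma = R_bar / d2 = 1.9752857 / 2.534 = 0.7795129
Cp = (USL - LSL)/(6*sigma) = (137.8 - 119.9)/(6*0.7795129) = 3.8272
Cpu = (137.8 - 132.21)/(3*0.7795129) = 2.3904
Cpl = (132.21 - 119.9)/(3*0.7795129) = 5.2640
Cpk = min(Cpu, Cpl) = 2.3904

2.3904


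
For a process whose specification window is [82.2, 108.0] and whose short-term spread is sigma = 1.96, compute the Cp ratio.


Cp = (USL - LSL) / (6 * sigma)
= (108.0 - 82.2) / (6 * 1.96)
= 25.8000 / 11.7600
= 2.1939

2.1939


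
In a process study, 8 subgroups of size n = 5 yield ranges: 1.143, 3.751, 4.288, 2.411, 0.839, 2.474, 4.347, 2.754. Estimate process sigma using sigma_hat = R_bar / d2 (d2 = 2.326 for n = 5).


R_bar = (1.143 + 3.751 + 4.288 + 2.411 + 0.839 + 2.474 + 4.347 + 2.754) / 8
R_bar = 22.007 / 8 = 2.750875
sigma_hat = R_bar / d2 = 2.750875 / 2.326 = 1.1827

1.1827


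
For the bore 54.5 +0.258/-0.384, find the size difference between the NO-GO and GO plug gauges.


GO = nominal - lower_tol (smallest hole = maximum material condition)
GO = 54.5 - 0.384 = 54.116
NO-GO = nominal + upper_tol (largest hole = least material condition)
NO-GO = 54.5 + 0.258 = 54.758
spread = NO-GO - GO = 54.758 - 54.116 = 0.6420

0.6420


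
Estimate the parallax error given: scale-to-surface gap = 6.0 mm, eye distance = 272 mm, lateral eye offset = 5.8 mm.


error = h * offset / d
= 6.0 * 5.8 / 272
= 0.1279

0.1279


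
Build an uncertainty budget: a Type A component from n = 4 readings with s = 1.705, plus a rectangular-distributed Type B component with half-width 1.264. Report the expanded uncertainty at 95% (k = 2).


u_A = s / sqrt(n) = 1.705 / sqrt(4) = 0.8525
u_B = half_width / sqrt(3) = 1.264 / sqrt(3) = 0.72977074
uc = sqrt(u_A^2 + u_B^2) = sqrt(0.8525^2 + 0.72977074^2) = 1.122195
U = k * uc = 2 * 1.122195
U = 2.2444

2.2444


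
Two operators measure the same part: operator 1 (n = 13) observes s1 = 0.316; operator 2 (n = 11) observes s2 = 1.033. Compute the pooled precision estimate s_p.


s_p = sqrt(((n1-1)*s1^2 + (n2-1)*s2^2) / (n1+n2-2))
numerator = (13-1)*0.316^2 + (11-1)*1.033^2 = 1.198272 + 10.67089 = 11.869162
denominator = 13 + 11 - 2 = 22
s_p^2 = 11.869162 / 22 = 0.53950736
s_p = sqrt(0.53950736) = 0.7345

0.7345


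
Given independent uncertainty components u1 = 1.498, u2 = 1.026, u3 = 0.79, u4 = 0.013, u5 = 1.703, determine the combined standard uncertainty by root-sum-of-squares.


uc = sqrt(1.498^2 + 1.026^2 + 0.79^2 + 0.013^2 + 1.703^2)
uc = sqrt(6.821158)
uc = 2.6117

2.6117


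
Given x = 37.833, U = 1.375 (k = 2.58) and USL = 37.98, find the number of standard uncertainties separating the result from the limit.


u = U / k = 1.375 / 2.58 = 0.53294574
margin = |USL - x| = |37.98 - 37.833| = 0.147
z = margin / u = 0.147 / 0.53294574
z = 0.2758

0.2758


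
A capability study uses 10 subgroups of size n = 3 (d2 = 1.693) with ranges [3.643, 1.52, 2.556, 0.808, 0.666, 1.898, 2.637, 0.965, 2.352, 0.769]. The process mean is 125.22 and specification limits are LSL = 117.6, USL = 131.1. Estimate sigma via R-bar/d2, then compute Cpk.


R_bar = (3.643 + 1.52 + 2.556 + 0.808 + 0.666 + 1.898 + 2.637 + 0.965 + 2.352 + 0.769) / 10 = 1.7814
sigma = R_bar / d2 = 1.7814 / 1.693 = 1.052215
Cp = (USL - LSL)/(6*sigma) = (131.1 - 117.6)/(6*1.052215) = 2.1383
Cpu = (131.1 - 125.22)/(3*1.052215) = 1.8627
Cpl = (125.22 - 117.6)/(3*1.052215) = 2.4140
Cpk = min(Cpu, Cpl) = 1.8627

1.8627


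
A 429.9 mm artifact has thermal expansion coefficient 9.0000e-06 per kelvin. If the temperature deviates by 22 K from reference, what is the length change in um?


dL = L * alpha * dT
= 429.9 * 9.0000e-06 * 22
= 0.0851202 mm
dL_um = 0.0851202 * 1000 = 85.1202 um

85.1202


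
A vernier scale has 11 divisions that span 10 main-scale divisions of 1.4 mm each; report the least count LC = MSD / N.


LC = MSD / n_div
= 1.4 / 11
= 0.1273

0.1273


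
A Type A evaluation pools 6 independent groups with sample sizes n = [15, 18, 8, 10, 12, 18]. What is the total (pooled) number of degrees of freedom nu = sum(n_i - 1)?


nu = sum_i (n_i - 1)
nu = ((15 - 1) + (18 - 1) + (8 - 1) + (10 - 1) + (12 - 1) + (18 - 1))
nu = 14 + 17 + 7 + 9 + 11 + 17
nu = 75

75


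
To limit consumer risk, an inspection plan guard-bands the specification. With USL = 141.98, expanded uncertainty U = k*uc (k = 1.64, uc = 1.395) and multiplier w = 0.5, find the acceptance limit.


U = k * uc = 1.64 * 1.395 = 2.2878
guard band g = w * U = 0.5 * 2.2878 = 1.1439
AL = USL - g = 141.98 - 1.1439
AL = 140.8361

140.8361


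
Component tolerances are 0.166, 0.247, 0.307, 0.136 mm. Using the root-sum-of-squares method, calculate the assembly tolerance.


RSS = sqrt(0.166^2 + 0.247^2 + 0.307^2 + 0.136^2)
= sqrt(0.20131)
= 0.4487

0.4487


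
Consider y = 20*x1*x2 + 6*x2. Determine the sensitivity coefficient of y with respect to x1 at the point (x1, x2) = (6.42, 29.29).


y = 20*x1*x2 + 6*x2
dy/dx1 = 20*x2
Evaluate at x2 = 29.29: c1 = 20 * 29.29
c1 = 585.8000

585.8000


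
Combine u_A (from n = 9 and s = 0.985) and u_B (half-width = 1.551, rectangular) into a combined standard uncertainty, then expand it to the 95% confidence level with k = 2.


u_A = s / sqrt(n) = 0.985 / sqrt(9) = 0.32833333
u_B = half_width / sqrt(3) = 1.551 / sqrt(3) = 0.89547027
uc = sqrt(u_A^2 + u_B^2) = sqrt(0.32833333^2 + 0.89547027^2) = 0.9537661
U = k * uc = 2 * 0.9537661
U = 1.9075

1.9075


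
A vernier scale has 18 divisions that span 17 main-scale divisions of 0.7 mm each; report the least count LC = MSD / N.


LC = MSD / n_div
= 0.7 / 18
= 0.0389

0.0389


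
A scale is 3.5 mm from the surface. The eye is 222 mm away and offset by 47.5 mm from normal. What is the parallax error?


error = h * offset / d
= 3.5 * 47.5 / 222
= 0.7489

0.7489


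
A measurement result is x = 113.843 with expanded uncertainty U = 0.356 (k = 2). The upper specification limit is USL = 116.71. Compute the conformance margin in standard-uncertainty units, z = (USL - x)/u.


u = U / k = 0.356 / 2 = 0.178
margin = |USL - x| = |116.71 - 113.843| = 2.867
z = margin / u = 2.867 / 0.178
z = 16.1067

16.1067


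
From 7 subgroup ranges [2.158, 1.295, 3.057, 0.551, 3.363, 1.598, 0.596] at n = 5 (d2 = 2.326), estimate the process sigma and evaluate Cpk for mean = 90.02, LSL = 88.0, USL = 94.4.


R_bar = (2.158 + 1.295 + 3.057 + 0.551 + 3.363 + 1.598 + 0.596) / 7 = 1.8025714
sigma = R_bar / d2 = 1.8025714 / 2.326 = 0.77496621
Cp = (USL - LSL)/(6*sigma) = (94.4 - 88.0)/(6*0.77496621) = 1.3764
Cpu = (94.4 - 90.02)/(3*0.77496621) = 1.8840
Cpl = (90.02 - 88.0)/(3*0.77496621) = 0.8689
Cpk = min(Cpu, Cpl) = 0.8689

0.8689


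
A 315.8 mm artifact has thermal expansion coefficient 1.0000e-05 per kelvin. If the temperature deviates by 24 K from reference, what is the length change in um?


dL = L * alpha * dT
= 315.8 * 1.0000e-05 * 24
= 0.0757920 mm
dL_um = 0.0757920 * 1000 = 75.7920 um

75.7920


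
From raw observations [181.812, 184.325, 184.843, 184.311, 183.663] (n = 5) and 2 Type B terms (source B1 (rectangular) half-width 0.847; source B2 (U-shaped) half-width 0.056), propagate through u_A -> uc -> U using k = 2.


mean = (181.812 + 184.325 + 184.843 + 184.311 + 183.663) / 5 = 183.7908
s = sqrt(sum((x - mean)^2)/(n-1)) = 1.1826966
u_A = s / sqrt(n) = 1.1826966 / sqrt(5) = 0.528918
u_B1 = 0.847 / sqrt(3) = 0.48901568
u_B2 = 0.056 / sqrt(2) = 0.03959798
uc = sqrt(0.528918^2 + 0.48901568^2 + 0.03959798^2) = 0.72142816
U = k * uc = 2 * 0.72142816
U = 1.4429

1.4429


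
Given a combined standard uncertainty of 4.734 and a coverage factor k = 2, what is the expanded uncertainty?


U = k * uc
U = 2 * 4.734
U = 9.4680

9.4680


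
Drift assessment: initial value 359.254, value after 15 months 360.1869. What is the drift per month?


rate = (v2 - v1) / months
= (360.1869 - 359.254) / 15
= 0.9329 / 15
= 0.0622

0.0622


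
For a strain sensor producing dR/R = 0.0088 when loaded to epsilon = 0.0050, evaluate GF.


GF = (dR/R) / epsilon
= 0.0088 / 0.0050
= 1.7600

1.7600


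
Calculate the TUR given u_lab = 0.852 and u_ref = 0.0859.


TUR = u_lab / u_ref
= 0.852 / 0.0859
= 9.9185

9.9185


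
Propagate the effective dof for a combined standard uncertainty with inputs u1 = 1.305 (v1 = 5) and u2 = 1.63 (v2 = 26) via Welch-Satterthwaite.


uc = sqrt(u1^2 + u2^2) = sqrt(1.305^2 + 1.63^2) = 2.0880433
v_eff = uc^4 / (u1^4/v1 + u2^4/v2)
= 2.0880433^4 / (1.305^4/5 + 1.63^4/26)
= 19.008944 / 0.85156335
v_eff = 22.3224

22.3224


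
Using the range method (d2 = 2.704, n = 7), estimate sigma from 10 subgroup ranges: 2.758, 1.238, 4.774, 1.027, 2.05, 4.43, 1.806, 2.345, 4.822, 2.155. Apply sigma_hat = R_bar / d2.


R_bar = (2.758 + 1.238 + 4.774 + 1.027 + 2.05 + 4.43 + 1.806 + 2.345 + 4.822 + 2.155) / 10
R_bar = 27.405 / 10 = 2.7405
sigma_hat = R_bar / d2 = 2.7405 / 2.704 = 1.0135

1.0135


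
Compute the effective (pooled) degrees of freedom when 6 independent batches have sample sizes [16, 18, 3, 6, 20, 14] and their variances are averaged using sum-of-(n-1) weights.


nu = sum_i (n_i - 1)
nu = ((16 - 1) + (18 - 1) + (3 - 1) + (6 - 1) + (20 - 1) + (14 - 1))
nu = 15 + 17 + 2 + 5 + 19 + 13
nu = 71

71


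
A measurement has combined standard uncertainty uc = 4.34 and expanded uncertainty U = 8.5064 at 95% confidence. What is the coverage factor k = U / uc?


k = U / uc
k = 8.5064 / 4.34
k = 1.96

1.96


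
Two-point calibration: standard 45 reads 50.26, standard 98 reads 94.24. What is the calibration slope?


slope = (y2 - y1) / (x2 - x1)
= (94.24 - 50.26) / (98 - 45)
= 43.9800 / 53
= 0.8298

0.8298


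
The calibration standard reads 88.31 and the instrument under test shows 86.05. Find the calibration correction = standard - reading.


Correction = standard - reading
= 88.31 - 86.05
= 2.2600

2.2600


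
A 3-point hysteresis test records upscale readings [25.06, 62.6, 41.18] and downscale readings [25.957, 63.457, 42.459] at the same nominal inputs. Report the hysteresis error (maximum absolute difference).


|25.06 - 25.957| = 0.8970
|62.6 - 63.457| = 0.8570
|41.18 - 42.459| = 1.2790
hysteresis = max(diffs) = 1.2790

1.2790


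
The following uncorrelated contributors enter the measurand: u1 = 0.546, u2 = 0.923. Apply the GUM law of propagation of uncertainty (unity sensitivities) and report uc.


uc = sqrt(0.546^2 + 0.923^2)
uc = sqrt(1.150045)
uc = 1.0724

1.0724


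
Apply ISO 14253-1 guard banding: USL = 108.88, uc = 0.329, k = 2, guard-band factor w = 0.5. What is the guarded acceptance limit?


U = k * uc = 2 * 0.329 = 0.658
guard band g = w * U = 0.5 * 0.658 = 0.329
AL = USL - g = 108.88 - 0.329
AL = 108.5510

108.5510


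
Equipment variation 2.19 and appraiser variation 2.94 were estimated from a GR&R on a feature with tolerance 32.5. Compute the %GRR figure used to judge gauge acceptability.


GRR = sqrt(EV^2 + AV^2) = sqrt(2.19^2 + 2.94^2) = 3.6660196
%GRR = GRR / tol * 100 = 3.6660196 / 32.5 * 100
%GRR = 11.2801

11.2801


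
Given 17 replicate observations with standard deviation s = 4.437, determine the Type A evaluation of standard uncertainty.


u_A = s / sqrt(n)
u_A = 4.437 / sqrt(17)
u_A = 4.437 / 4.1231056
u_A = 1.0761

1.0761


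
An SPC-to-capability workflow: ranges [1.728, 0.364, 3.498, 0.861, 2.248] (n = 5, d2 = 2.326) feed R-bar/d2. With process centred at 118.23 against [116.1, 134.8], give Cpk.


R_bar = (1.728 + 0.364 + 3.498 + 0.861 + 2.248) / 5 = 1.7398
sigma = R_bar / d2 = 1.7398 / 2.326 = 0.74797936
Cp = (USL - LSL)/(6*sigma) = (134.8 - 116.1)/(6*0.74797936) = 4.1668
Cpu = (134.8 - 118.23)/(3*0.74797936) = 7.3843
Cpl = (118.23 - 116.1)/(3*0.74797936) = 0.9492
Cpk = min(Cpu, Cpl) = 0.9492

0.9492


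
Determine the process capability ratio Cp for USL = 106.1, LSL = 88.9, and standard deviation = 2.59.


Cp = (USL - LSL) / (6 * sigma)
= (106.1 - 88.9) / (6 * 2.59)
= 17.2000 / 15.5400
= 1.1068

1.1068


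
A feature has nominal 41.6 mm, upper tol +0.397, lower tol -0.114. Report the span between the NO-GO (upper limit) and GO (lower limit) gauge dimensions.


GO = nominal - lower_tol (smallest hole = maximum material condition)
GO = 41.6 - 0.114 = 41.486
NO-GO = nominal + upper_tol (largest hole = least material condition)
NO-GO = 41.6 + 0.397 = 41.997
spread = NO-GO - GO = 41.997 - 41.486 = 0.5110

0.5110


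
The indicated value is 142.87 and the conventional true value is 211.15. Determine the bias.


Systematic error = measured - true
= 142.87 - 211.15
= -68.2800

-68.2800


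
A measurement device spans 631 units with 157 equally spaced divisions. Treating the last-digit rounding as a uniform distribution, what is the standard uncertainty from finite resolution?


resolution = range / divisions
resolution = 631 / 157 = 4.0191083
u_res = resolution / (2*sqrt(3))
u_res = 4.0191083 / 3.4641016
u_res = 1.1602

1.1602


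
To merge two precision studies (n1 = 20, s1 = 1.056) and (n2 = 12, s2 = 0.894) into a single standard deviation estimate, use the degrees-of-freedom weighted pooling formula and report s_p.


s_p = sqrt(((n1-1)*s1^2 + (n2-1)*s2^2) / (n1+n2-2))
numerator = (20-1)*1.056^2 + (12-1)*0.894^2 = 21.187584 + 8.791596 = 29.97918
denominator = 20 + 12 - 2 = 30
s_p^2 = 29.97918 / 30 = 0.999306
s_p = sqrt(0.999306) = 0.9997

0.9997


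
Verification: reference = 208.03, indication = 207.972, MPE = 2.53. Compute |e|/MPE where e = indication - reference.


e = indication - reference = 207.972 - 208.03 = -0.0580
|e| = 0.0580
ratio = |e| / MPE = 0.0580 / 2.53
ratio = 0.0229

0.0229


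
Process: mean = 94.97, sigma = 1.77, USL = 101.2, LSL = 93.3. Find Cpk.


Cpu = (USL - mean) / (3*sigma) = (101.2 - 94.97) / (3*1.77) = 1.1733
Cpl = (mean - LSL) / (3*sigma) = (94.97 - 93.3) / (3*1.77) = 0.3145
Cpk = min(Cpu, Cpl) = 0.3145

0.3145


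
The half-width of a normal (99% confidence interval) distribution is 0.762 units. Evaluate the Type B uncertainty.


u_B = half_width / 2.576
u_B = 0.762 / 2.576
u_B = 0.2958

0.2958


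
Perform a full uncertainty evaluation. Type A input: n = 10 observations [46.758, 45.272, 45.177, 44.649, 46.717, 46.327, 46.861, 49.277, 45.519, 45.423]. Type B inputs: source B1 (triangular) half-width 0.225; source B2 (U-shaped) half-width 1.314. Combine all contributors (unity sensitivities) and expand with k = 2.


mean = (46.758 + 45.272 + 45.177 + 44.649 + 46.717 + 46.327 + 46.861 + 49.277 + 45.519 + 45.423) / 10 = 46.198
s = sqrt(sum((x - mean)^2)/(n-1)) = 1.3283405
u_A = s / sqrt(n) = 1.3283405 / sqrt(10) = 0.42005815
u_B1 = 0.225 / sqrt(6) = 0.091855865
u_B2 = 1.314 / sqrt(2) = 0.92913831
uc = sqrt(0.42005815^2 + 0.091855865^2 + 0.92913831^2) = 1.0238087
U = k * uc = 2 * 1.0238087
U = 2.0476

2.0476


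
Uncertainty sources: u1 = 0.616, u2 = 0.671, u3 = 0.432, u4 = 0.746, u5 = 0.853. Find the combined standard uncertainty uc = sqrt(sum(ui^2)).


uc = sqrt(0.616^2 + 0.671^2 + 0.432^2 + 0.746^2 + 0.853^2)
uc = sqrt(2.300446)
uc = 1.5167

1.5167


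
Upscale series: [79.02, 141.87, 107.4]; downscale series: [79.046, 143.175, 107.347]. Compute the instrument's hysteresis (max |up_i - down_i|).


|79.02 - 79.046| = 0.0260
|141.87 - 143.175| = 1.3050
|107.4 - 107.347| = 0.0530
hysteresis = max(diffs) = 1.3050

1.3050


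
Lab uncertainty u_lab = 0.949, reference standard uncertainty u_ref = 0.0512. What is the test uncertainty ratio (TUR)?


TUR = u_lab / u_ref
= 0.949 / 0.0512
= 18.5352

18.5352


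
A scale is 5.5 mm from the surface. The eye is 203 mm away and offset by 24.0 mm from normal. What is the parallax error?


error = h * offset / d
= 5.5 * 24.0 / 203
= 0.6502

0.6502


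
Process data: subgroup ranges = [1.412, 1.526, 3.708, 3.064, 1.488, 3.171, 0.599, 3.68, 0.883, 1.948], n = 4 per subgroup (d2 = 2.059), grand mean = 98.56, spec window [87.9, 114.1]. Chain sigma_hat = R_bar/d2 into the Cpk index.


R_bar = (1.412 + 1.526 + 3.708 + 3.064 + 1.488 + 3.171 + 0.599 + 3.68 + 0.883 + 1.948) / 10 = 2.1479
sigma = R_bar / d2 = 2.1479 / 2.059 = 1.0431763
Cp = (USL - LSL)/(6*sigma) = (114.1 - 87.9)/(6*1.0431763) = 4.1859
Cpu = (114.1 - 98.56)/(3*1.0431763) = 4.9656
Cpl = (98.56 - 87.9)/(3*1.0431763) = 3.4063
Cpk = min(Cpu, Cpl) = 3.4063

3.4063


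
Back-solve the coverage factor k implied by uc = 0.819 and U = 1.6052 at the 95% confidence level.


k = U / uc
k = 1.6052 / 0.819
k = 1.96

1.96


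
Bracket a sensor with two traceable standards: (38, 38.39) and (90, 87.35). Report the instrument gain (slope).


slope = (y2 - y1) / (x2 - x1)
= (87.35 - 38.39) / (90 - 38)
= 48.9600 / 52
= 0.9415

0.9415


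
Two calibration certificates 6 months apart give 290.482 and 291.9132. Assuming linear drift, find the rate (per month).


rate = (v2 - v1) / months
= (291.9132 - 290.482) / 6
= 1.4312 / 6
= 0.2385

0.2385


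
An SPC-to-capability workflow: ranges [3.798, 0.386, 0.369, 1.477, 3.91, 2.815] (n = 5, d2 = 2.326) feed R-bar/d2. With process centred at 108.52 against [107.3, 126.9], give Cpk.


R_bar = (3.798 + 0.386 + 0.369 + 1.477 + 3.91 + 2.815) / 6 = 2.1258333
sigma = R_bar / d2 = 2.1258333 / 2.326 = 0.91394381
Cp = (USL - LSL)/(6*sigma) = (126.9 - 107.3)/(6*0.91394381) = 3.5743
Cpu = (126.9 - 108.52)/(3*0.91394381) = 6.7035
Cpl = (108.52 - 107.3)/(3*0.91394381) = 0.4450
Cpk = min(Cpu, Cpl) = 0.4450

0.4450


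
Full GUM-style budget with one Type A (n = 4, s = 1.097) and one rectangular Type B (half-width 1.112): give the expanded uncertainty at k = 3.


u_A = s / sqrt(n) = 1.097 / sqrt(4) = 0.5485
u_B = half_width / sqrt(3) = 1.112 / sqrt(3) = 0.6420135
uc = sqrt(u_A^2 + u_B^2) = sqrt(0.5485^2 + 0.6420135^2) = 0.84441316
U = k * uc = 3 * 0.84441316
U = 2.5332

2.5332


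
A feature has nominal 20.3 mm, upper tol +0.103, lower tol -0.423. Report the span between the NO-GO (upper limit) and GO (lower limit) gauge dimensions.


GO = nominal - lower_tol (smallest hole = maximum material condition)
GO = 20.3 - 0.423 = 19.877
NO-GO = nominal + upper_tol (largest hole = least material condition)
NO-GO = 20.3 + 0.103 = 20.403
spread = NO-GO - GO = 20.403 - 19.877 = 0.5260

0.5260


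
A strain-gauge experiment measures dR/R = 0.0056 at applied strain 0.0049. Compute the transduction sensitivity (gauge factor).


GF = (dR/R) / epsilon
= 0.0056 / 0.0049
= 1.1429

1.1429


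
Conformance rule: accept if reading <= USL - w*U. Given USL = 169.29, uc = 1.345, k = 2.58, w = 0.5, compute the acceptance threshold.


U = k * uc = 2.58 * 1.345 = 3.4701
guard band g = w * U = 0.5 * 3.4701 = 1.73505
AL = USL - g = 169.29 - 1.73505
AL = 167.5549

167.5549


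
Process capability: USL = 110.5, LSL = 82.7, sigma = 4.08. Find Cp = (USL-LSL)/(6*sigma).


Cp = (USL - LSL) / (6 * sigma)
= (110.5 - 82.7) / (6 * 4.08)
= 27.8000 / 24.4800
= 1.1356

1.1356


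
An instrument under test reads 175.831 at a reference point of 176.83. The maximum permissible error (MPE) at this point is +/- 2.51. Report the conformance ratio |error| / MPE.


e = indication - reference = 175.831 - 176.83 = -0.9990
|e| = 0.9990
ratio = |e| / MPE = 0.9990 / 2.51
ratio = 0.3980

0.3980


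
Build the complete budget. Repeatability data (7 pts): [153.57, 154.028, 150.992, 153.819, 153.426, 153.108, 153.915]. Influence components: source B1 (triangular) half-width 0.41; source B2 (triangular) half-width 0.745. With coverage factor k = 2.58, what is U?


mean = (153.57 + 154.028 + 150.992 + 153.819 + 153.426 + 153.108 + 153.915) / 7 = 153.2654286
s = sqrt(sum((x - mean)^2)/(n-1)) = 1.0505322
u_A = s / sqrt(n) = 1.0505322 / sqrt(7) = 0.39706385
u_B1 = 0.41 / sqrt(6) = 0.1673818
u_B2 = 0.745 / sqrt(6) = 0.30414498
uc = sqrt(0.39706385^2 + 0.1673818^2 + 0.30414498^2) = 0.52742823
U = k * uc = 2.58 * 0.52742823
U = 1.3608

1.3608


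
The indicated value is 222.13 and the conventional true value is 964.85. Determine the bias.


Systematic error = measured - true
= 222.13 - 964.85
= -742.7200

-742.7200


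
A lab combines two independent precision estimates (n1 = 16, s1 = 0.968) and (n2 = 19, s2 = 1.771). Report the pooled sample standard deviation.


s_p = sqrt(((n1-1)*s1^2 + (n2-1)*s2^2) / (n1+n2-2))
numerator = (16-1)*0.968^2 + (19-1)*1.771^2 = 14.05536 + 56.455938 = 70.511298
denominator = 16 + 19 - 2 = 33
s_p^2 = 70.511298 / 33 = 2.136706
s_p = sqrt(2.136706) = 1.4617

1.4617


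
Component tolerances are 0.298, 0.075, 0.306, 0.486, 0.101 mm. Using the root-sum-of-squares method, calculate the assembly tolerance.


RSS = sqrt(0.298^2 + 0.075^2 + 0.306^2 + 0.486^2 + 0.101^2)
= sqrt(0.434462)
= 0.6591

0.6591


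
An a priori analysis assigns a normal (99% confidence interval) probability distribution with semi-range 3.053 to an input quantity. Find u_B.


u_B = half_width / 2.576
u_B = 3.053 / 2.576
u_B = 1.1852

1.1852
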